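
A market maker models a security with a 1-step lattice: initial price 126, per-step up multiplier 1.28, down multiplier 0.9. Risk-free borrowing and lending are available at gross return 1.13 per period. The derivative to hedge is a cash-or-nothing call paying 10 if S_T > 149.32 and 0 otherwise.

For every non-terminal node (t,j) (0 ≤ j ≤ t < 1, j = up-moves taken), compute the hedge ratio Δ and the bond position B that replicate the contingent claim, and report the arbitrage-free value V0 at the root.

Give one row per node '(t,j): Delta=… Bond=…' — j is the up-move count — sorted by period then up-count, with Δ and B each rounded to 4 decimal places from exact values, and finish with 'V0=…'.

(0,0): Delta=0.2089 Bond=-20.9595
V0=5.3563

The replicating-portfolio and risk-neutral prices coincide; use p* = (1.13−0.9)/(1.28−0.9) = 0.6053 for the latter.
Terminal values V(1,·): V(1,0)=0.0000, V(1,1)=10.0000
(0,0): S=126.0000. Δ = (V_up−V_dn)/(S_up−S_dn) = (10.0000−0.0000)/(161.2800−113.4000) = 0.2089. V = [p*·10.0000 + (1−p*)·0.0000]/1.13 = 5.3563. B = V − Δ·S = -20.9595.
Each (Δ,B) replicates both successor values, so the strategy is self-financing and V0 is arbitrage-free.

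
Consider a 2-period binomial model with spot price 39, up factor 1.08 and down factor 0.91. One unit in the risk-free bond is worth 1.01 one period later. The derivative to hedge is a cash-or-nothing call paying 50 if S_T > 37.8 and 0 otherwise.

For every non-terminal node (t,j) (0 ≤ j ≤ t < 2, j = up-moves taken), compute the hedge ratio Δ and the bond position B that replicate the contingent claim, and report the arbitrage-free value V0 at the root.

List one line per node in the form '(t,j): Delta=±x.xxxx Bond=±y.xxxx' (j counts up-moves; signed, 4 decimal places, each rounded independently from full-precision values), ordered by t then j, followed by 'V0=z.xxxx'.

The replicating-portfolio and risk-neutral prices coincide; use p* = (1.01−0.91)/(1.08−0.91) = 0.5882 for the latter.
At expiry t=2: V(2,0)=0.0000, V(2,1)=50.0000, V(2,2)=50.0000
  t=1,j=0: stock 35.4900 → up 38.3292 (V=50.0000), down 32.2959 (V=0.0000). Price 29.1206; hedge Δ=8.2873, bond B=-264.9971.
  t=1,j=1: stock 42.1200 → up 45.4896 (V=50.0000), down 38.3292 (V=50.0000). Price 49.5050; hedge Δ=0.0000, bond B=49.5050.
  t=0,j=0: stock 39.0000 → up 42.1200 (V=49.5050), down 35.4900 (V=29.1206). Price 40.7043; hedge Δ=3.0746, bond B=-79.2039.
Root portfolio cost Δ·39+B reproduces V0=40.7043.

(0,0): Delta=3.0746 Bond=-79.2039
(1,0): Delta=8.2873 Bond=-264.9971
(1,1): Delta=0.0000 Bond=49.5050
V0=40.7043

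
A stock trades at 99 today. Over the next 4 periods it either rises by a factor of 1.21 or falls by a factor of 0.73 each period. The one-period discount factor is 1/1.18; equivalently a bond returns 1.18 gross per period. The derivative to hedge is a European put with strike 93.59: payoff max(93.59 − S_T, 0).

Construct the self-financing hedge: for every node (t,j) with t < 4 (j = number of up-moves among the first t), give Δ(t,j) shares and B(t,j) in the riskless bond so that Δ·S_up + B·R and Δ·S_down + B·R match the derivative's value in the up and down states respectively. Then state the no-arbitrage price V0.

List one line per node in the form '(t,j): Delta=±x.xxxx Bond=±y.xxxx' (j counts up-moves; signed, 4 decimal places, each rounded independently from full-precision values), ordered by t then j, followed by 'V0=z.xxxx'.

The replicating-portfolio and risk-neutral prices coincide; use p* = (1.18−0.73)/(1.21−0.73) = 0.9375 for the latter.
Terminal payoffs: V(4,0)=65.4757, V(4,1)=46.9897, V(4,2)=16.3483, V(4,3)=0.0000, V(4,4)=0.0000
  t=3,j=0: stock 38.5127 → up 46.6003 (V=46.9897), down 28.1143 (V=65.4757). Price 40.8009; hedge Δ=-1.0000, bond B=79.3136.
  t=3,j=1: stock 63.8361 → up 77.2417 (V=16.3483), down 46.6003 (V=46.9897). Price 15.4775; hedge Δ=-1.0000, bond B=79.3136.
  t=3,j=2: stock 105.8105 → up 128.0307 (V=0.0000), down 77.2417 (V=16.3483). Price 0.8659; hedge Δ=-0.3219, bond B=34.9249.
  t=3,j=3: stock 175.3845 → up 212.2153 (V=0.0000), down 128.0307 (V=0.0000). Price 0.0000; hedge Δ=0.0000, bond B=0.0000.
  t=2,j=0: stock 52.7571 → up 63.8361 (V=15.4775), down 38.5127 (V=40.8009). Price 14.4578; hedge Δ=-1.0000, bond B=67.2149.
  t=2,j=1: stock 87.4467 → up 105.8105 (V=0.8659), down 63.8361 (V=15.4775). Price 1.5077; hedge Δ=-0.3481, bond B=31.9485.
  t=2,j=2: stock 144.9459 → up 175.3845 (V=0.0000), down 105.8105 (V=0.8659). Price 0.0459; hedge Δ=-0.0124, bond B=1.8498.
  t=1,j=0: stock 72.2700 → up 87.4467 (V=1.5077), down 52.7571 (V=14.4578). Price 1.9637; hedge Δ=-0.3733, bond B=28.9429.
  t=1,j=1: stock 119.7900 → up 144.9459 (V=0.0459), down 87.4467 (V=1.5077). Price 0.1163; hedge Δ=-0.0254, bond B=3.1619.
  t=0,j=0: stock 99.0000 → up 119.7900 (V=0.1163), down 72.2700 (V=1.9637). Price 0.1964; hedge Δ=-0.0389, bond B=4.0451.
Self-financing check: at every node Δ·S+B equals the discounted successor values.

(0,0): Delta=-0.0389 Bond=4.0451
(1,0): Delta=-0.3733 Bond=28.9429
(1,1): Delta=-0.0254 Bond=3.1619
(2,0): Delta=-1.0000 Bond=67.2149
(2,1): Delta=-0.3481 Bond=31.9485
(2,2): Delta=-0.0124 Bond=1.8498
(3,0): Delta=-1.0000 Bond=79.3136
(3,1): Delta=-1.0000 Bond=79.3136
(3,2): Delta=-0.3219 Bond=34.9249
(3,3): Delta=0.0000 Bond=0.0000
V0=0.1964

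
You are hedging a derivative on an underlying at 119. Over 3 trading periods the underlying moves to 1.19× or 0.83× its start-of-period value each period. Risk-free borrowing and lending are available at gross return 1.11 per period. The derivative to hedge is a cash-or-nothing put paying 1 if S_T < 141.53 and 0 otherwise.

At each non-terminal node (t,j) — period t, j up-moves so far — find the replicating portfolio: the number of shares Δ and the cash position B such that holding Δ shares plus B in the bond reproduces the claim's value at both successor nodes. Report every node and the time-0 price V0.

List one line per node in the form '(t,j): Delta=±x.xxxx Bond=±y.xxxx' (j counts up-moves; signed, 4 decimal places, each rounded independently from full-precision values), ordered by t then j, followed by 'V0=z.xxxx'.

Since d<R<u, set p* = (R−d)/(u−d) = 0.7778; price each node as the discounted p*-expectation of its children.
At expiry t=3: V(3,0)=1.0000, V(3,1)=1.0000, V(3,2)=1.0000, V(3,3)=0.0000
Node (2,0) S=81.9791: V=(p*·1.0000+(1−p*)·1.0000)/1.11=0.9009; Δ=(1.0000−1.0000)/(97.5551−68.0427)=0.0000; B=V−Δ·S=0.9009
Node (2,1) S=117.5363: V=(p*·1.0000+(1−p*)·1.0000)/1.11=0.9009; Δ=(1.0000−1.0000)/(139.8682−97.5551)=0.0000; B=V−Δ·S=0.9009
Node (2,2) S=168.5159: V=(p*·0.0000+(1−p*)·1.0000)/1.11=0.2002; Δ=(0.0000−1.0000)/(200.5339−139.8682)=-0.0165; B=V−Δ·S=2.9780
Node (1,0) S=98.7700: V=(p*·0.9009+(1−p*)·0.9009)/1.11=0.8116; Δ=(0.9009−0.9009)/(117.5363−81.9791)=0.0000; B=V−Δ·S=0.8116
Node (1,1) S=141.6100: V=(p*·0.2002+(1−p*)·0.9009)/1.11=0.3206; Δ=(0.2002−0.9009)/(168.5159−117.5363)=-0.0137; B=V−Δ·S=2.2670
Node (0,0) S=119.0000: V=(p*·0.3206+(1−p*)·0.8116)/1.11=0.3872; Δ=(0.3206−0.8116)/(141.6100−98.7700)=-0.0115; B=V−Δ·S=1.7510
Root portfolio cost Δ·119+B reproduces V0=0.3872.

(0,0): Delta=-0.0115 Bond=1.7510
(1,0): Delta=0.0000 Bond=0.8116
(1,1): Delta=-0.0137 Bond=2.2670
(2,0): Delta=0.0000 Bond=0.9009
(2,1): Delta=0.0000 Bond=0.9009
(2,2): Delta=-0.0165 Bond=2.9780
V0=0.3872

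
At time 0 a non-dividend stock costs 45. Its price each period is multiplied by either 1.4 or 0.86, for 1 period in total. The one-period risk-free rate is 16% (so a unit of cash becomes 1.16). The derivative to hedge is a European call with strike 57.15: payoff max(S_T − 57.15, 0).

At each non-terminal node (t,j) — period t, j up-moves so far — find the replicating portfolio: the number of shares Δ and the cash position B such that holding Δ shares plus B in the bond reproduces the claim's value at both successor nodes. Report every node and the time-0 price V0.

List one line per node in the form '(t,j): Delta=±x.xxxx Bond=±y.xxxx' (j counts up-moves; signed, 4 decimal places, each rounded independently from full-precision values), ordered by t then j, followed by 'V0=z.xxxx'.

(0,0): Delta=0.2407 Bond=-8.0316
V0=2.8017

Since d<R<u, set p* = (R−d)/(u−d) = 0.5556; price each node as the discounted p*-expectation of its children.
Terminal payoffs: V(1,0)=0.0000, V(1,1)=5.8500
Node (0,0) S=45.0000: V=(p*·5.8500+(1−p*)·0.0000)/1.16=2.8017; Δ=(5.8500−0.0000)/(63.0000−38.7000)=0.2407; B=V−Δ·S=-8.0316
Each (Δ,B) replicates both successor values, so the strategy is self-financing and V0 is arbitrage-free.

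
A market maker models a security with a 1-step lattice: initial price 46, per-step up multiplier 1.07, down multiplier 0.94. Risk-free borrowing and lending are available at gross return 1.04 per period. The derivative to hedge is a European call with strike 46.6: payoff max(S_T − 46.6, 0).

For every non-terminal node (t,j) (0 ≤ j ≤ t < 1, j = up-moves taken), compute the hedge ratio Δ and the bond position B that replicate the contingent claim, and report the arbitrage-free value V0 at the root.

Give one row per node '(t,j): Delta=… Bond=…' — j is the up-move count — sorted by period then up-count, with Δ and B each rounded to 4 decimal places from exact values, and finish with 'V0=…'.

Under the risk-neutral measure, an up-move has probability p* = (R−d)/(u−d) = 0.7692 and values discount at R = 1.04.
Terminal values V(1,·): V(1,0)=0.0000, V(1,1)=2.6200
(0,0): S=46.0000. Δ = (V_up−V_dn)/(S_up−S_dn) = (2.6200−0.0000)/(49.2200−43.2400) = 0.4381. V = [p*·2.6200 + (1−p*)·0.0000]/1.04 = 1.9379. B = V − Δ·S = -18.2160.
Each (Δ,B) replicates both successor values, so the strategy is self-financing and V0 is arbitrage-free.

(0,0): Delta=0.4381 Bond=-18.2160
V0=1.9379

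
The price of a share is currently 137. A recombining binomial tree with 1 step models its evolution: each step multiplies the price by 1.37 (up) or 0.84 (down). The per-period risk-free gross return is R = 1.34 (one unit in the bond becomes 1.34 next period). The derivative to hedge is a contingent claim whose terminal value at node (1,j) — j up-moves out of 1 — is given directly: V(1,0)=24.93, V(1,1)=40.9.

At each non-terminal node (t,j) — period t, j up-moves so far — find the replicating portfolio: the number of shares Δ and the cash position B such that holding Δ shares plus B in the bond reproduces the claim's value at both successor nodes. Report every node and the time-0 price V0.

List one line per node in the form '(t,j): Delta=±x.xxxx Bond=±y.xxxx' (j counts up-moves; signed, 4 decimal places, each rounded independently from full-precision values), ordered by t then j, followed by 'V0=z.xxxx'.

(0,0): Delta=0.2199 Bond=-0.2843
V0=29.8478

The replicating-portfolio and risk-neutral prices coincide; use p* = (1.34−0.84)/(1.37−0.84) = 0.9434 for the latter.
Terminal payoffs: V(1,0)=24.9300, V(1,1)=40.9000
Node (0,0) S=137.0000: V=(p*·40.9000+(1−p*)·24.9300)/1.34=29.8478; Δ=(40.9000−24.9300)/(187.6900−115.0800)=0.2199; B=V−Δ·S=-0.2843
The time-0 hedge costs 29.8478, which is the no-arbitrage price.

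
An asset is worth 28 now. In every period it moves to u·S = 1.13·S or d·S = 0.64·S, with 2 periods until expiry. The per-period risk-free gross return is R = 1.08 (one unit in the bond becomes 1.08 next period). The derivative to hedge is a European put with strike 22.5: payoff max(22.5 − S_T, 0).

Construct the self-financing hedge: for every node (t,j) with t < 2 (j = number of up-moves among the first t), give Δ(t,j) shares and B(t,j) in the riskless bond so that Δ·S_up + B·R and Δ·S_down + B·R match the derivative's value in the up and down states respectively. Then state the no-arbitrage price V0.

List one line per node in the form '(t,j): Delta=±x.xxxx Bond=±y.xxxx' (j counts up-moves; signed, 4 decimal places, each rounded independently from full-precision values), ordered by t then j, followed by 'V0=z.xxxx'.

(0,0): Delta=-0.1968 Bond=5.9637
(1,0): Delta=-1.0000 Bond=20.8333
(1,1): Delta=-0.1452 Bond=4.8053
V0=0.4520

Risk-neutral probability p* = (R−d)/(u−d) = (1.08−0.64)/(1.13−0.64) = 0.8980.
Payoff layer (t=2): V(2,0)=11.0312, V(2,1)=2.2504, V(2,2)=0.0000
(1,0): S=17.9200. Δ = (V_up−V_dn)/(S_up−S_dn) = (2.2504−11.0312)/(20.2496−11.4688) = -1.0000. V = [p*·2.2504 + (1−p*)·11.0312]/1.08 = 2.9133. B = V − Δ·S = 20.8333.
(1,1): S=31.6400. Δ = (V_up−V_dn)/(S_up−S_dn) = (0.0000−2.2504)/(35.7532−20.2496) = -0.1452. V = [p*·0.0000 + (1−p*)·2.2504]/1.08 = 0.2126. B = V − Δ·S = 4.8053.
(0,0): S=28.0000. Δ = (V_up−V_dn)/(S_up−S_dn) = (0.2126−2.9133)/(31.6400−17.9200) = -0.1968. V = [p*·0.2126 + (1−p*)·2.9133]/1.08 = 0.4520. B = V − Δ·S = 5.9637.
Each (Δ,B) replicates both successor values, so the strategy is self-financing and V0 is arbitrage-free.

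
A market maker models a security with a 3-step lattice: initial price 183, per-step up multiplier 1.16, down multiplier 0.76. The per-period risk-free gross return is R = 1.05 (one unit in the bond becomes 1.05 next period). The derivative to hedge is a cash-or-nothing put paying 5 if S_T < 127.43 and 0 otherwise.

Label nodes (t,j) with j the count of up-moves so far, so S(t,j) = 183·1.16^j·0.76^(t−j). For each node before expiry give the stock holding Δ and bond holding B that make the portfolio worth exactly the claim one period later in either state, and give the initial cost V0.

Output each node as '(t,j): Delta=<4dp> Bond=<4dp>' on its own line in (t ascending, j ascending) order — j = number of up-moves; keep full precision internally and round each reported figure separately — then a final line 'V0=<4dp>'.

(0,0): Delta=-0.0247 Bond=5.3212
(1,0): Delta=-0.0621 Bond=10.7823
(1,1): Delta=-0.0154 Bond=3.6168
(2,0): Delta=0.0000 Bond=4.7619
(2,1): Delta=-0.0775 Bond=13.8095
(2,2): Delta=0.0000 Bond=0.0000
V0=0.8003

No-arbitrage ⇒ martingale measure with p* = (R−d)/(u−d) = 0.7250.
Terminal payoffs: V(3,0)=5.0000, V(3,1)=5.0000, V(3,2)=0.0000, V(3,3)=0.0000
  t=2,j=0: stock 105.7008 → up 122.6129 (V=5.0000), down 80.3326 (V=5.0000). Price 4.7619; hedge Δ=0.0000, bond B=4.7619.
  t=2,j=1: stock 161.3328 → up 187.1460 (V=0.0000), down 122.6129 (V=5.0000). Price 1.3095; hedge Δ=-0.0775, bond B=13.8095.
  t=2,j=2: stock 246.2448 → up 285.6440 (V=0.0000), down 187.1460 (V=0.0000). Price 0.0000; hedge Δ=0.0000, bond B=0.0000.
  t=1,j=0: stock 139.0800 → up 161.3328 (V=1.3095), down 105.7008 (V=4.7619). Price 2.1514; hedge Δ=-0.0621, bond B=10.7823.
  t=1,j=1: stock 212.2800 → up 246.2448 (V=0.0000), down 161.3328 (V=1.3095). Price 0.3430; hedge Δ=-0.0154, bond B=3.6168.
  t=0,j=0: stock 183.0000 → up 212.2800 (V=0.3430), down 139.0800 (V=2.1514). Price 0.8003; hedge Δ=-0.0247, bond B=5.3212.
Each (Δ,B) replicates both successor values, so the strategy is self-financing and V0 is arbitrage-free.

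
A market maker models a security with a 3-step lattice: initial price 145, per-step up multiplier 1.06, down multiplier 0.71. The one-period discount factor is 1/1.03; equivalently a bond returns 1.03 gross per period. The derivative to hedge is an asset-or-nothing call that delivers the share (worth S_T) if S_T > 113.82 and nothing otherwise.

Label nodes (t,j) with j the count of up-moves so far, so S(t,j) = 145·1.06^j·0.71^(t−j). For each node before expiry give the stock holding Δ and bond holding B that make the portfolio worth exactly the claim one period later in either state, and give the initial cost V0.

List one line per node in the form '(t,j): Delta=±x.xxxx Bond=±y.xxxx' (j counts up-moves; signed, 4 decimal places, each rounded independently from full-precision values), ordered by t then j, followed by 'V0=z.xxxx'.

(0,0): Delta=1.2221 Bond=-33.6575
(1,0): Delta=2.8496 Bond=-202.2255
(1,1): Delta=1.1199 Bond=-18.9586
(2,0): Delta=0.0000 Bond=0.0000
(2,1): Delta=3.0286 Bond=-227.8196
(2,2): Delta=1.0000 Bond=0.0000
V0=143.5412

Risk-neutral probability p* = (R−d)/(u−d) = (1.03−0.71)/(1.06−0.71) = 0.9143.
Terminal payoffs: V(3,0)=0.0000, V(3,1)=0.0000, V(3,2)=115.6746, V(3,3)=172.6973
(2,0): S=73.0945. Δ = (V_up−V_dn)/(S_up−S_dn) = (0.0000−0.0000)/(77.4802−51.8971) = 0.0000. V = [p*·0.0000 + (1−p*)·0.0000]/1.03 = 0.0000. B = V − Δ·S = 0.0000.
(2,1): S=109.1270. Δ = (V_up−V_dn)/(S_up−S_dn) = (115.6746−0.0000)/(115.6746−77.4802) = 3.0286. V = [p*·115.6746 + (1−p*)·0.0000]/1.03 = 102.6793. B = V − Δ·S = -227.8196.
(2,2): S=162.9220. Δ = (V_up−V_dn)/(S_up−S_dn) = (172.6973−115.6746)/(172.6973−115.6746) = 1.0000. V = [p*·172.6973 + (1−p*)·115.6746]/1.03 = 162.9220. B = V − Δ·S = 0.0000.
(1,0): S=102.9500. Δ = (V_up−V_dn)/(S_up−S_dn) = (102.6793−0.0000)/(109.1270−73.0945) = 2.8496. V = [p*·102.6793 + (1−p*)·0.0000]/1.03 = 91.1439. B = V − Δ·S = -202.2255.
(1,1): S=153.7000. Δ = (V_up−V_dn)/(S_up−S_dn) = (162.9220−102.6793)/(162.9220−109.1270) = 1.1199. V = [p*·162.9220 + (1−p*)·102.6793]/1.03 = 153.1634. B = V − Δ·S = -18.9586.
(0,0): S=145.0000. Δ = (V_up−V_dn)/(S_up−S_dn) = (153.1634−91.1439)/(153.7000−102.9500) = 1.2221. V = [p*·153.1634 + (1−p*)·91.1439]/1.03 = 143.5412. B = V − Δ·S = -33.6575.
Root portfolio cost Δ·145+B reproduces V0=143.5412.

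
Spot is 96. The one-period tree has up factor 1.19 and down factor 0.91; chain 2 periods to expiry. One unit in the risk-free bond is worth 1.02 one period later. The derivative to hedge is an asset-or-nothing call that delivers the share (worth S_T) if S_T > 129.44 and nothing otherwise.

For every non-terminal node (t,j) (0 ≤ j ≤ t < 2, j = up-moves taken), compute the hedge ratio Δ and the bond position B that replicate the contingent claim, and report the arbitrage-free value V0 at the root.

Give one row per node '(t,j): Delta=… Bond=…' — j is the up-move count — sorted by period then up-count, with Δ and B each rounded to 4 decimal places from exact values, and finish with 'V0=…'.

(0,0): Delta=1.9479 Bond=-166.8333
(1,0): Delta=0.0000 Bond=0.0000
(1,1): Delta=4.2500 Bond=-433.1600
V0=20.1667

The replicating-portfolio and risk-neutral prices coincide; use p* = (1.02−0.91)/(1.19−0.91) = 0.3929 for the latter.
Terminal values V(2,·): V(2,0)=0.0000, V(2,1)=0.0000, V(2,2)=135.9456
(1,0): S=87.3600. Δ = (V_up−V_dn)/(S_up−S_dn) = (0.0000−0.0000)/(103.9584−79.4976) = 0.0000. V = [p*·0.0000 + (1−p*)·0.0000]/1.02 = 0.0000. B = V − Δ·S = 0.0000.
(1,1): S=114.2400. Δ = (V_up−V_dn)/(S_up−S_dn) = (135.9456−0.0000)/(135.9456−103.9584) = 4.2500. V = [p*·135.9456 + (1−p*)·0.0000]/1.02 = 52.3600. B = V − Δ·S = -433.1600.
(0,0): S=96.0000. Δ = (V_up−V_dn)/(S_up−S_dn) = (52.3600−0.0000)/(114.2400−87.3600) = 1.9479. V = [p*·52.3600 + (1−p*)·0.0000]/1.02 = 20.1667. B = V − Δ·S = -166.8333.
Check: Δ(0,0)·S0 + B(0,0) = 20.1667 = V0.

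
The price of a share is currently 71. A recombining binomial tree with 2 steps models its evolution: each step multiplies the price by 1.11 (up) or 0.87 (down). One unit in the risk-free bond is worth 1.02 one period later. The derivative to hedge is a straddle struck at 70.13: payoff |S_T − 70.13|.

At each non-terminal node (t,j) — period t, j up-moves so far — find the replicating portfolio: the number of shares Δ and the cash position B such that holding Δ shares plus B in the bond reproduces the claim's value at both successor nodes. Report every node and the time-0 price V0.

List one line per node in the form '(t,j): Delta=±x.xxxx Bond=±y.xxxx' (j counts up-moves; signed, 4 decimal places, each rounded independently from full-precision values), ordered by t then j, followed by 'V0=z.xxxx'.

(0,0): Delta=0.2477 Bond=-8.1537
(1,0): Delta=-1.0000 Bond=68.7549
(1,1): Delta=0.8345 Bond=-54.5598
V0=9.4344

No-arbitrage ⇒ martingale measure with p* = (R−d)/(u−d) = 0.6250.
Terminal payoffs: V(2,0)=16.3901, V(2,1)=1.5653, V(2,2)=17.3491
  t=1,j=0: stock 61.7700 → up 68.5647 (V=1.5653), down 53.7399 (V=16.3901). Price 6.9849; hedge Δ=-1.0000, bond B=68.7549.
  t=1,j=1: stock 78.8100 → up 87.4791 (V=17.3491), down 68.5647 (V=1.5653). Price 11.2061; hedge Δ=0.8345, bond B=-54.5598.
  t=0,j=0: stock 71.0000 → up 78.8100 (V=11.2061), down 61.7700 (V=6.9849). Price 9.4344; hedge Δ=0.2477, bond B=-8.1537.
Self-financing check: at every node Δ·S+B equals the discounted successor values.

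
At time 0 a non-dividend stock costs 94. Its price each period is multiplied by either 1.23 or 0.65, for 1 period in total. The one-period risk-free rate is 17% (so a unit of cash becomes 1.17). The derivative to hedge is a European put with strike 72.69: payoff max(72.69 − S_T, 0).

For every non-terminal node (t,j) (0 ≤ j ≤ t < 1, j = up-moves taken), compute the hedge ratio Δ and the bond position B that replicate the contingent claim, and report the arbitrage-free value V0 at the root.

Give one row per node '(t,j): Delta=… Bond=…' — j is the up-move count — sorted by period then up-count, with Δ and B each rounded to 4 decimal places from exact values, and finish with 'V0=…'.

Under the risk-neutral measure, an up-move has probability p* = (R−d)/(u−d) = 0.8966 and values discount at R = 1.17.
Terminal values V(1,·): V(1,0)=11.5900, V(1,1)=0.0000
  t=0,j=0: stock 94.0000 → up 115.6200 (V=0.0000), down 61.1000 (V=11.5900). Price 1.0248; hedge Δ=-0.2126, bond B=21.0075.
The time-0 hedge costs 1.0248, which is the no-arbitrage price.

(0,0): Delta=-0.2126 Bond=21.0075
V0=1.0248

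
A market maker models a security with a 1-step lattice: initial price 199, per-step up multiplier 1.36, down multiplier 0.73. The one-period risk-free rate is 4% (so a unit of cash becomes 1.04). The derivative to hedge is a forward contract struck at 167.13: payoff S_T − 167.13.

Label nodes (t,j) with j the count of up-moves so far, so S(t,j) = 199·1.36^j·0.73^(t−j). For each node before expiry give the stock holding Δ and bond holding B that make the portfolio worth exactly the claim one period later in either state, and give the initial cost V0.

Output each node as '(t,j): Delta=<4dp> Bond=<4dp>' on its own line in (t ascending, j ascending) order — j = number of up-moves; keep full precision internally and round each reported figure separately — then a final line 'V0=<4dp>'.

Under the risk-neutral measure, an up-move has probability p* = (R−d)/(u−d) = 0.4921 and values discount at R = 1.04.
Payoff layer (t=1): V(1,0)=-21.8600, V(1,1)=103.5100
(0,0): S=199.0000. Δ = (V_up−V_dn)/(S_up−S_dn) = (103.5100−-21.8600)/(270.6400−145.2700) = 1.0000. V = [p*·103.5100 + (1−p*)·-21.8600]/1.04 = 38.2981. B = V − Δ·S = -160.7019.
Self-financing check: at every node Δ·S+B equals the discounted successor values.

(0,0): Delta=1.0000 Bond=-160.7019
V0=38.2981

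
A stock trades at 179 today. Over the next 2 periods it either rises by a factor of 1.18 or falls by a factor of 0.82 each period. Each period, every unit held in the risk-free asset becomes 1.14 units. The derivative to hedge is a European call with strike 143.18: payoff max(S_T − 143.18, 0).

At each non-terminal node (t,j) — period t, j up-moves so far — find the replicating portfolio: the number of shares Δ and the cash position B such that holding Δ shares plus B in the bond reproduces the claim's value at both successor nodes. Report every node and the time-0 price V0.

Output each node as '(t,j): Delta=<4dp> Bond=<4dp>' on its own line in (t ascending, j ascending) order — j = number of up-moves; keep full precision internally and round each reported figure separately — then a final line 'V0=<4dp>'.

(0,0): Delta=0.9655 Bond=-103.7772
(1,0): Delta=0.5681 Bond=-59.9823
(1,1): Delta=1.0000 Bond=-125.5965
V0=69.0444

Since d<R<u, set p* = (R−d)/(u−d) = 0.8889; price each node as the discounted p*-expectation of its children.
Terminal payoffs: V(2,0)=0.0000, V(2,1)=30.0204, V(2,2)=106.0596
Node (1,0) S=146.7800: V=(p*·30.0204+(1−p*)·0.0000)/1.14=23.4077; Δ=(30.0204−0.0000)/(173.2004−120.3596)=0.5681; B=V−Δ·S=-59.9823
Node (1,1) S=211.2200: V=(p*·106.0596+(1−p*)·30.0204)/1.14=85.6235; Δ=(106.0596−30.0204)/(249.2396−173.2004)=1.0000; B=V−Δ·S=-125.5965
Node (0,0) S=179.0000: V=(p*·85.6235+(1−p*)·23.4077)/1.14=69.0444; Δ=(85.6235−23.4077)/(211.2200−146.7800)=0.9655; B=V−Δ·S=-103.7772
The time-0 hedge costs 69.0444, which is the no-arbitrage price.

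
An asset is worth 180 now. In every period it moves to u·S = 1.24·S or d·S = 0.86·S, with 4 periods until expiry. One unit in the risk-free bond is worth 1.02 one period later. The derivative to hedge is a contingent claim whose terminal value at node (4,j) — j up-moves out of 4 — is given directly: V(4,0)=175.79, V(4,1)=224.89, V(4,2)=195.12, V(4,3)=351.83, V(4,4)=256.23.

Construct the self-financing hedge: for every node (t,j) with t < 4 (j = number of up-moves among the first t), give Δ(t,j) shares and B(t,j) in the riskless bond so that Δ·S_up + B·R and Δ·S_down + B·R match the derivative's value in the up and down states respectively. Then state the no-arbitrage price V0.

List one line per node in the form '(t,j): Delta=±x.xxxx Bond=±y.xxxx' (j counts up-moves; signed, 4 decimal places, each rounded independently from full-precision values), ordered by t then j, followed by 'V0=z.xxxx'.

(0,0): Delta=0.5241 Bond=119.7099
(1,0): Delta=0.4857 Bond=128.0434
(1,1): Delta=0.5607 Bond=113.9376
(2,0): Delta=0.3080 Bond=154.2662
(2,1): Delta=0.6552 Bond=98.0691
(2,2): Delta=0.4705 Bond=141.1688
(3,0): Delta=1.1286 Bond=63.4009
(3,1): Delta=-0.4746 Bond=286.5335
(3,2): Delta=1.7326 Bond=-156.4112
(3,3): Delta=-0.7331 Bond=557.0470
V0=214.0442

Risk-neutral probability p* = (R−d)/(u−d) = (1.02−0.86)/(1.24−0.86) = 0.4211.
At expiry t=4: V(4,0)=175.7900, V(4,1)=224.8900, V(4,2)=195.1200, V(4,3)=351.8300, V(4,4)=256.2300
(3,0): S=114.4901. Δ = (V_up−V_dn)/(S_up−S_dn) = (224.8900−175.7900)/(141.9677−98.4615) = 1.1286. V = [p*·224.8900 + (1−p*)·175.7900]/1.02 = 192.6115. B = V − Δ·S = 63.4009.
(3,1): S=165.0787. Δ = (V_up−V_dn)/(S_up−S_dn) = (195.1200−224.8900)/(204.6976−141.9677) = -0.4746. V = [p*·195.1200 + (1−p*)·224.8900]/1.02 = 208.1914. B = V − Δ·S = 286.5335.
(3,2): S=238.0205. Δ = (V_up−V_dn)/(S_up−S_dn) = (351.8300−195.1200)/(295.1454−204.6976) = 1.7326. V = [p*·351.8300 + (1−p*)·195.1200]/1.02 = 255.9835. B = V − Δ·S = -156.4112.
(3,3): S=343.1923. Δ = (V_up−V_dn)/(S_up−S_dn) = (256.2300−351.8300)/(425.5585−295.1454) = -0.7331. V = [p*·256.2300 + (1−p*)·351.8300]/1.02 = 305.4680. B = V − Δ·S = 557.0470.
(2,0): S=133.1280. Δ = (V_up−V_dn)/(S_up−S_dn) = (208.1914−192.6115)/(165.0787−114.4901) = 0.3080. V = [p*·208.1914 + (1−p*)·192.6115]/1.02 = 195.2661. B = V − Δ·S = 154.2662.
(2,1): S=191.9520. Δ = (V_up−V_dn)/(S_up−S_dn) = (255.9835−208.1914)/(238.0205−165.0787) = 0.6552. V = [p*·255.9835 + (1−p*)·208.1914]/1.02 = 223.8377. B = V − Δ·S = 98.0691.
(2,2): S=276.7680. Δ = (V_up−V_dn)/(S_up−S_dn) = (305.4680−255.9835)/(343.1923−238.0205) = 0.4705. V = [p*·305.4680 + (1−p*)·255.9835]/1.02 = 271.3913. B = V − Δ·S = 141.1688.
(1,0): S=154.8000. Δ = (V_up−V_dn)/(S_up−S_dn) = (223.8377−195.2661)/(191.9520−133.1280) = 0.4857. V = [p*·223.8377 + (1−p*)·195.2661]/1.02 = 203.2316. B = V − Δ·S = 128.0434.
(1,1): S=223.2000. Δ = (V_up−V_dn)/(S_up−S_dn) = (271.3913−223.8377)/(276.7680−191.9520) = 0.5607. V = [p*·271.3913 + (1−p*)·223.8377]/1.02 = 239.0786. B = V − Δ·S = 113.9376.
(0,0): S=180.0000. Δ = (V_up−V_dn)/(S_up−S_dn) = (239.0786−203.2316)/(223.2000−154.8000) = 0.5241. V = [p*·239.0786 + (1−p*)·203.2316]/1.02 = 214.0442. B = V − Δ·S = 119.7099.
The time-0 hedge costs 214.0442, which is the no-arbitrage price.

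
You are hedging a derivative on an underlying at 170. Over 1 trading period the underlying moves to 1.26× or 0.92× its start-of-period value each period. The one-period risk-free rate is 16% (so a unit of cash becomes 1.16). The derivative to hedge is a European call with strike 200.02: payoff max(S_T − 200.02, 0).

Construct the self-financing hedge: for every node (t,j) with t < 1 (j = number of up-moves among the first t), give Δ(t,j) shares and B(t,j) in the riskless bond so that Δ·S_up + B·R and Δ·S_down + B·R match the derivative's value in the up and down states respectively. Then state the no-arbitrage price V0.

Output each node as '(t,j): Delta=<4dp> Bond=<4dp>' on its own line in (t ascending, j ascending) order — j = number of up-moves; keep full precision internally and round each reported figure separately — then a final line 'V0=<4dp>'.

(0,0): Delta=0.2453 Bond=-33.0771
V0=8.6288

Under the risk-neutral measure, an up-move has probability p* = (R−d)/(u−d) = 0.7059 and values discount at R = 1.16.
Terminal payoffs: V(1,0)=0.0000, V(1,1)=14.1800
(0,0): S=170.0000. Δ = (V_up−V_dn)/(S_up−S_dn) = (14.1800−0.0000)/(214.2000−156.4000) = 0.2453. V = [p*·14.1800 + (1−p*)·0.0000]/1.16 = 8.6288. B = V − Δ·S = -33.0771.
Self-financing check: at every node Δ·S+B equals the discounted successor values.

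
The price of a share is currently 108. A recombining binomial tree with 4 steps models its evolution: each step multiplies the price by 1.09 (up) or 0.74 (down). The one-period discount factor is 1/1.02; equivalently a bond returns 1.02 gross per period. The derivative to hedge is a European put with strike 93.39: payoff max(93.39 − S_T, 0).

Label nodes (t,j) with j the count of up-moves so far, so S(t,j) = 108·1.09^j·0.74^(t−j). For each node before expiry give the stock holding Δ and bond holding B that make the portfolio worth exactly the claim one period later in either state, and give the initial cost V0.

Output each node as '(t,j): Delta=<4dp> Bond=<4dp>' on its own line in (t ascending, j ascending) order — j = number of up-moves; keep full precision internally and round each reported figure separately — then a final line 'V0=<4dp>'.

Since d<R<u, set p* = (R−d)/(u−d) = 0.8000; price each node as the discounted p*-expectation of its children.
Terminal payoffs: V(4,0)=61.0045, V(4,1)=45.6870, V(4,2)=23.1248, V(4,3)=0.0000, V(4,4)=0.0000
Node (3,0) S=43.7642: V=(p*·45.6870+(1−p*)·61.0045)/1.02=47.7946; Δ=(45.6870−61.0045)/(47.7030−32.3855)=-1.0000; B=V−Δ·S=91.5588
Node (3,1) S=64.4635: V=(p*·23.1248+(1−p*)·45.6870)/1.02=27.0954; Δ=(23.1248−45.6870)/(70.2652−47.7030)=-1.0000; B=V−Δ·S=91.5588
Node (3,2) S=94.9530: V=(p*·0.0000+(1−p*)·23.1248)/1.02=4.5343; Δ=(0.0000−23.1248)/(103.4987−70.2652)=-0.6958; B=V−Δ·S=70.6052
Node (3,3) S=139.8631: V=(p*·0.0000+(1−p*)·0.0000)/1.02=0.0000; Δ=(0.0000−0.0000)/(152.4508−103.4987)=0.0000; B=V−Δ·S=0.0000
Node (2,0) S=59.1408: V=(p*·27.0954+(1−p*)·47.7946)/1.02=30.6228; Δ=(27.0954−47.7946)/(64.4635−43.7642)=-1.0000; B=V−Δ·S=89.7636
Node (2,1) S=87.1128: V=(p*·4.5343+(1−p*)·27.0954)/1.02=8.8691; Δ=(4.5343−27.0954)/(94.9530−64.4635)=-0.7400; B=V−Δ·S=73.3293
Node (2,2) S=128.3148: V=(p*·0.0000+(1−p*)·4.5343)/1.02=0.8891; Δ=(0.0000−4.5343)/(139.8631−94.9530)=-0.1010; B=V−Δ·S=13.8442
Node (1,0) S=79.9200: V=(p*·8.8691+(1−p*)·30.6228)/1.02=12.9606; Δ=(8.8691−30.6228)/(87.1128−59.1408)=-0.7777; B=V−Δ·S=75.1139
Node (1,1) S=117.7200: V=(p*·0.8891+(1−p*)·8.8691)/1.02=2.4364; Δ=(0.8891−8.8691)/(128.3148−87.1128)=-0.1937; B=V−Δ·S=25.2365
Node (0,0) S=108.0000: V=(p*·2.4364+(1−p*)·12.9606)/1.02=4.4522; Δ=(2.4364−12.9606)/(117.7200−79.9200)=-0.2784; B=V−Δ·S=34.5215
The time-0 hedge costs 4.4522, which is the no-arbitrage price.

(0,0): Delta=-0.2784 Bond=34.5215
(1,0): Delta=-0.7777 Bond=75.1139
(1,1): Delta=-0.1937 Bond=25.2365
(2,0): Delta=-1.0000 Bond=89.7636
(2,1): Delta=-0.7400 Bond=73.3293
(2,2): Delta=-0.1010 Bond=13.8442
(3,0): Delta=-1.0000 Bond=91.5588
(3,1): Delta=-1.0000 Bond=91.5588
(3,2): Delta=-0.6958 Bond=70.6052
(3,3): Delta=0.0000 Bond=0.0000
V0=4.4522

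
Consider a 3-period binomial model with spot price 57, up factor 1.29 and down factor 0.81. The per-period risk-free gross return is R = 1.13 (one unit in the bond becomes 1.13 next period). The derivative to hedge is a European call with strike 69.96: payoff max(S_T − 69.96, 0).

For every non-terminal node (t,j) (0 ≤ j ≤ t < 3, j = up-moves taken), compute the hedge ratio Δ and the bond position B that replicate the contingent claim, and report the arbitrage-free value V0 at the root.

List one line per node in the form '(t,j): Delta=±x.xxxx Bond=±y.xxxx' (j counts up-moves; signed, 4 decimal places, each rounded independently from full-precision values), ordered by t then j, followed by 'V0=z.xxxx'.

No-arbitrage ⇒ martingale measure with p* = (R−d)/(u−d) = 0.6667.
Payoff layer (t=3): V(3,0)=0.0000, V(3,1)=0.0000, V(3,2)=6.8715, V(3,3)=52.4013
  t=2,j=0: stock 37.3977 → up 48.2430 (V=0.0000), down 30.2921 (V=0.0000). Price 0.0000; hedge Δ=0.0000, bond B=0.0000.
  t=2,j=1: stock 59.5593 → up 76.8315 (V=6.8715), down 48.2430 (V=0.0000). Price 4.0540; hedge Δ=0.2404, bond B=-10.2616.
  t=2,j=2: stock 94.8537 → up 122.3613 (V=52.4013), down 76.8315 (V=6.8715). Price 32.9422; hedge Δ=1.0000, bond B=-61.9115.
  t=1,j=0: stock 46.1700 → up 59.5593 (V=4.0540), down 37.3977 (V=0.0000). Price 2.3917; hedge Δ=0.1829, bond B=-6.0541.
  t=1,j=1: stock 73.5300 → up 94.8537 (V=32.9422), down 59.5593 (V=4.0540). Price 20.6308; hedge Δ=0.8185, bond B=-39.5530.
  t=0,j=0: stock 57.0000 → up 73.5300 (V=20.6308), down 46.1700 (V=2.3917). Price 12.8771; hedge Δ=0.6666, bond B=-25.1210.
The time-0 hedge costs 12.8771, which is the no-arbitrage price.

(0,0): Delta=0.6666 Bond=-25.1210
(1,0): Delta=0.1829 Bond=-6.0541
(1,1): Delta=0.8185 Bond=-39.5530
(2,0): Delta=0.0000 Bond=0.0000
(2,1): Delta=0.2404 Bond=-10.2616
(2,2): Delta=1.0000 Bond=-61.9115
V0=12.8771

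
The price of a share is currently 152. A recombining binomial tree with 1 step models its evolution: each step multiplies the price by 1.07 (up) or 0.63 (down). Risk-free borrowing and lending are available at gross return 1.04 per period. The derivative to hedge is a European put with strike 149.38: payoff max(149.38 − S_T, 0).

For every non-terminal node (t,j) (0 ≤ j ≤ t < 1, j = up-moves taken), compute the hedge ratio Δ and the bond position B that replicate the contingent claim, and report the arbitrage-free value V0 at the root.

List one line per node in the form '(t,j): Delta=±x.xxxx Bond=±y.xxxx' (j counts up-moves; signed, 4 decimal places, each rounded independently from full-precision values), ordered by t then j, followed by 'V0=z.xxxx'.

(0,0): Delta=-0.8017 Bond=125.3789
V0=3.5153

Under the risk-neutral measure, an up-move has probability p* = (R−d)/(u−d) = 0.9318 and values discount at R = 1.04.
Terminal payoffs: V(1,0)=53.6200, V(1,1)=0.0000
  t=0,j=0: stock 152.0000 → up 162.6400 (V=0.0000), down 95.7600 (V=53.6200). Price 3.5153; hedge Δ=-0.8017, bond B=125.3789.
Each (Δ,B) replicates both successor values, so the strategy is self-financing and V0 is arbitrage-free.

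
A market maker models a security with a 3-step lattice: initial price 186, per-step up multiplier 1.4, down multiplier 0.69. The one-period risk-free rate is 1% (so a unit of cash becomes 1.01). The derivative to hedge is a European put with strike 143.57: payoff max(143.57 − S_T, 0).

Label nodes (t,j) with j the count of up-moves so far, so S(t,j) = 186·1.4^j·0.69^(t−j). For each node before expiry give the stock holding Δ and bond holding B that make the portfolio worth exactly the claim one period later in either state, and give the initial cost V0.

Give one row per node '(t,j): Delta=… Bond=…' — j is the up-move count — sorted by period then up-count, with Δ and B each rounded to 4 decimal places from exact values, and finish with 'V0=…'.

Since d<R<u, set p* = (R−d)/(u−d) = 0.4507; price each node as the discounted p*-expectation of its children.
Payoff layer (t=3): V(3,0)=82.4673, V(3,1)=19.5936, V(3,2)=0.0000, V(3,3)=0.0000
Node (2,0) S=88.5546: V=(p*·19.5936+(1−p*)·82.4673)/1.01=53.5939; Δ=(19.5936−82.4673)/(123.9764−61.1027)=-1.0000; B=V−Δ·S=142.1485
Node (2,1) S=179.6760: V=(p*·0.0000+(1−p*)·19.5936)/1.01=10.6561; Δ=(0.0000−19.5936)/(251.5464−123.9764)=-0.1536; B=V−Δ·S=38.2527
Node (2,2) S=364.5600: V=(p*·0.0000+(1−p*)·0.0000)/1.01=0.0000; Δ=(0.0000−0.0000)/(510.3840−251.5464)=0.0000; B=V−Δ·S=0.0000
Node (1,0) S=128.3400: V=(p*·10.6561+(1−p*)·53.5939)/1.01=33.9026; Δ=(10.6561−53.5939)/(179.6760−88.5546)=-0.4712; B=V−Δ·S=94.3784
Node (1,1) S=260.4000: V=(p*·0.0000+(1−p*)·10.6561)/1.01=5.7954; Δ=(0.0000−10.6561)/(364.5600−179.6760)=-0.0576; B=V−Δ·S=20.8040
Node (0,0) S=186.0000: V=(p*·5.7954+(1−p*)·33.9026)/1.01=21.0243; Δ=(5.7954−33.9026)/(260.4000−128.3400)=-0.2128; B=V−Δ·S=60.6120
The time-0 hedge costs 21.0243, which is the no-arbitrage price.

(0,0): Delta=-0.2128 Bond=60.6120
(1,0): Delta=-0.4712 Bond=94.3784
(1,1): Delta=-0.0576 Bond=20.8040
(2,0): Delta=-1.0000 Bond=142.1485
(2,1): Delta=-0.1536 Bond=38.2527
(2,2): Delta=0.0000 Bond=0.0000
V0=21.0243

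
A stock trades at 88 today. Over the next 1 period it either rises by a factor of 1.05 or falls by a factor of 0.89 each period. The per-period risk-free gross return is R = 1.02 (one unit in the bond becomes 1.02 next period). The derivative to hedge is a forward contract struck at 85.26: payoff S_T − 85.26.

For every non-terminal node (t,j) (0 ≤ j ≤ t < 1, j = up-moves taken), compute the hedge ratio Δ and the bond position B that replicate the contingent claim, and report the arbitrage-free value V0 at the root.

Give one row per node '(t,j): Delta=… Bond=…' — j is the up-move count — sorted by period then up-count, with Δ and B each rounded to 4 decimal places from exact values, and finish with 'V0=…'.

(0,0): Delta=1.0000 Bond=-83.5882
V0=4.4118

Risk-neutral probability p* = (R−d)/(u−d) = (1.02−0.89)/(1.05−0.89) = 0.8125.
Payoff layer (t=1): V(1,0)=-6.9400, V(1,1)=7.1400
  t=0,j=0: stock 88.0000 → up 92.4000 (V=7.1400), down 78.3200 (V=-6.9400). Price 4.4118; hedge Δ=1.0000, bond B=-83.5882.
The time-0 hedge costs 4.4118, which is the no-arbitrage price.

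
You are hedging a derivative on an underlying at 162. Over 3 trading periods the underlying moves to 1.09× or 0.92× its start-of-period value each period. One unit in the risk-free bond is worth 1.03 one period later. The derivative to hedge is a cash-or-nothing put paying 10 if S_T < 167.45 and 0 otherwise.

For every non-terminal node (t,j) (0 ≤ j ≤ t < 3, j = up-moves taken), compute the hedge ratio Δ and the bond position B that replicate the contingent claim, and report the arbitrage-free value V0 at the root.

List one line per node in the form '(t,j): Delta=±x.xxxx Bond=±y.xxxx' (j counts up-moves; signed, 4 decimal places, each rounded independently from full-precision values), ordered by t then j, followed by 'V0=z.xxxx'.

(0,0): Delta=-0.1563 Bond=27.9404
(1,0): Delta=-0.2479 Bond=42.4331
(1,1): Delta=-0.1141 Bond=21.3307
(2,0): Delta=0.0000 Bond=9.7087
(2,1): Delta=-0.3621 Bond=62.2501
(2,2): Delta=0.0000 Bond=0.0000
V0=2.6152

Under the risk-neutral measure, an up-move has probability p* = (R−d)/(u−d) = 0.6471 and values discount at R = 1.03.
At expiry t=3: V(3,0)=10.0000, V(3,1)=10.0000, V(3,2)=0.0000, V(3,3)=0.0000
(2,0): S=137.1168. Δ = (V_up−V_dn)/(S_up−S_dn) = (10.0000−10.0000)/(149.4573−126.1475) = 0.0000. V = [p*·10.0000 + (1−p*)·10.0000]/1.03 = 9.7087. B = V − Δ·S = 9.7087.
(2,1): S=162.4536. Δ = (V_up−V_dn)/(S_up−S_dn) = (0.0000−10.0000)/(177.0744−149.4573) = -0.3621. V = [p*·0.0000 + (1−p*)·10.0000]/1.03 = 3.4266. B = V − Δ·S = 62.2501.
(2,2): S=192.4722. Δ = (V_up−V_dn)/(S_up−S_dn) = (0.0000−0.0000)/(209.7947−177.0744) = 0.0000. V = [p*·0.0000 + (1−p*)·0.0000]/1.03 = 0.0000. B = V − Δ·S = 0.0000.
(1,0): S=149.0400. Δ = (V_up−V_dn)/(S_up−S_dn) = (3.4266−9.7087)/(162.4536−137.1168) = -0.2479. V = [p*·3.4266 + (1−p*)·9.7087]/1.03 = 5.4795. B = V − Δ·S = 42.4331.
(1,1): S=176.5800. Δ = (V_up−V_dn)/(S_up−S_dn) = (0.0000−3.4266)/(192.4722−162.4536) = -0.1141. V = [p*·0.0000 + (1−p*)·3.4266]/1.03 = 1.1742. B = V − Δ·S = 21.3307.
(0,0): S=162.0000. Δ = (V_up−V_dn)/(S_up−S_dn) = (1.1742−5.4795)/(176.5800−149.0400) = -0.1563. V = [p*·1.1742 + (1−p*)·5.4795]/1.03 = 2.6152. B = V − Δ·S = 27.9404.
Root portfolio cost Δ·162+B reproduces V0=2.6152.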